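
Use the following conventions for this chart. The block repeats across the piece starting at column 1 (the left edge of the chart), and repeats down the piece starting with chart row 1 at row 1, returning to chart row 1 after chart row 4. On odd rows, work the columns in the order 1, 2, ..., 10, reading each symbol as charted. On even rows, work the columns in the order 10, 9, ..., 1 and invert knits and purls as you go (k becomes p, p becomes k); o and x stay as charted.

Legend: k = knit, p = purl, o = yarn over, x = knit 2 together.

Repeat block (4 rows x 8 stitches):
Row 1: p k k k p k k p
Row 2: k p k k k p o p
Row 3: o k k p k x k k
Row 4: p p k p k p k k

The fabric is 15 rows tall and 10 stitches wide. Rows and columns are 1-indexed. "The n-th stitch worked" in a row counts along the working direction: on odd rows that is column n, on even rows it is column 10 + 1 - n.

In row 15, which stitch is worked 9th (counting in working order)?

Stitch:
o

Derivation:
Row 15 uses chart row ((15-1) mod 4)+1 = 3. Row 15 is odd, so RS.
Chart row 3 tiled across columns 1-10: o k k p k x k k o k
RS: work column 1 to column 10, symbols as charted — the tiled row is the row as worked.
The 9th stitch worked is o.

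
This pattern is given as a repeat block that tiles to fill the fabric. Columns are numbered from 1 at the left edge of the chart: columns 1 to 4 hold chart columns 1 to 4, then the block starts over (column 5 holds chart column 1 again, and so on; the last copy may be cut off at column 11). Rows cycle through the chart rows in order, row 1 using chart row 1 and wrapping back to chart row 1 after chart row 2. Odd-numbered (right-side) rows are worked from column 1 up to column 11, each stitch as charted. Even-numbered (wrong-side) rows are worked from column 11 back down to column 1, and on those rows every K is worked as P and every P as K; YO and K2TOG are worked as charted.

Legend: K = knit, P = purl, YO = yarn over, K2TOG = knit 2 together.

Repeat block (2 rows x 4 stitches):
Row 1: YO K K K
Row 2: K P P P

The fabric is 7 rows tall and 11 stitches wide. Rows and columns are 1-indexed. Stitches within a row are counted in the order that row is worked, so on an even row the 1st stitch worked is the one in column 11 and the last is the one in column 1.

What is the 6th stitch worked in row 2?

Row 2 uses chart row ((2-1) mod 2)+1 = 2. Row 2 is even, so WS.
Chart row 2 tiled across columns 1-11: K P P P K P P P K P P
WS row: flip the tiled sequence (start at column 11) and apply K<->P; YO and K2TOG stay.
Row 2 as worked: K K P K K K P K K K P
Counting 6 along the worked row gives K.

Result:
K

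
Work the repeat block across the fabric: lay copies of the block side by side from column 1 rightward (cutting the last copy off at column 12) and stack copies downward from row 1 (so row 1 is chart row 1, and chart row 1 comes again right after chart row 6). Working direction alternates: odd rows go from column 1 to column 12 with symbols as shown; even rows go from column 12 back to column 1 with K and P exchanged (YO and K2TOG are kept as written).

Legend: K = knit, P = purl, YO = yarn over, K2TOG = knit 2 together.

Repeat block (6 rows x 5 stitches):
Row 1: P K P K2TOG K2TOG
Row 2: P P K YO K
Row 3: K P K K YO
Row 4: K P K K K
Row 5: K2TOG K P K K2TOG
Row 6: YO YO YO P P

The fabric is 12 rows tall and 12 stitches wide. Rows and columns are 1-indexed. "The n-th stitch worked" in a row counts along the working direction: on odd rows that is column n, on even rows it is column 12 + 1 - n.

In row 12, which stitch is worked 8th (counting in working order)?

Result:
K

Derivation:
For row 12: chart row = ((12-1) mod 6) + 1 = 6; this is a WS (even) row.
Chart row 6 tiled across columns 1-12: YO YO YO P P YO YO YO P P YO YO
WS: work from column 12 back to column 1 (reverse the tiled row), swapping K<->P (YO and K2TOG unchanged).
Row 12 as worked: YO YO K K YO YO YO K K YO YO YO
The 8th stitch worked is K.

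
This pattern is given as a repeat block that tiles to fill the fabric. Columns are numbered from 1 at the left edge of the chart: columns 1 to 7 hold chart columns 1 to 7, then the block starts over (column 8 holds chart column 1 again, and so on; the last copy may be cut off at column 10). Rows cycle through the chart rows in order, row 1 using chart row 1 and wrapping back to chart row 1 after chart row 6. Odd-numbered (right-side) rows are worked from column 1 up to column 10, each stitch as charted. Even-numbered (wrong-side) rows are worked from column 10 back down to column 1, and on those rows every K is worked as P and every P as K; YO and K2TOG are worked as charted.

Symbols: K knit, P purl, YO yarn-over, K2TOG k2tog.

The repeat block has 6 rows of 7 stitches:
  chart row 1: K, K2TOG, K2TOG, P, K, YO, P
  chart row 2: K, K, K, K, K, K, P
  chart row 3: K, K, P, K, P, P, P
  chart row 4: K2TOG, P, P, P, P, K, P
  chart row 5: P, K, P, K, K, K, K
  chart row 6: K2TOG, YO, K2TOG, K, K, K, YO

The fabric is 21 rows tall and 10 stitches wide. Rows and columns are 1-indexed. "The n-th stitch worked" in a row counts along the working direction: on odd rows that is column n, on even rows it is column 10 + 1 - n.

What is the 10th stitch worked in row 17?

Result:
P

Derivation:
Row 17 uses chart row ((17-1) mod 6)+1 = 5. Row 17 is odd, so RS.
Chart row 5 tiled across columns 1-10: P K P K K K K P K P
RS row: no reversal, no swap; stitch n worked = column n.
The 10th stitch worked is P.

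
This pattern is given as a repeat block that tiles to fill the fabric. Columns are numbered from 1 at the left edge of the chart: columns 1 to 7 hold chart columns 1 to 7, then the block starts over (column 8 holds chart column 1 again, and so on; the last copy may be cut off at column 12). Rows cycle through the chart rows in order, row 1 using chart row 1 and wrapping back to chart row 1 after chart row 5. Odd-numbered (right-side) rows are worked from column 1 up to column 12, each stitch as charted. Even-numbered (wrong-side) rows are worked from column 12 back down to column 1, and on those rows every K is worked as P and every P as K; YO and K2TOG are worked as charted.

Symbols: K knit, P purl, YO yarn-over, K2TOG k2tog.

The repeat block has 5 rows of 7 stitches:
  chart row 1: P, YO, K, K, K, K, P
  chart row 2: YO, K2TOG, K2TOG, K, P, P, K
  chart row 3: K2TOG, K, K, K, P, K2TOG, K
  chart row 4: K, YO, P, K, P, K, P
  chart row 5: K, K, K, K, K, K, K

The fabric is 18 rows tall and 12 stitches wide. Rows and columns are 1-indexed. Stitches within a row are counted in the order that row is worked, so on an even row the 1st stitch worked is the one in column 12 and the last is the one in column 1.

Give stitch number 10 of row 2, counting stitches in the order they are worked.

== STITCH ==
K2TOG

Derivation:
For row 2: chart row = ((2-1) mod 5) + 1 = 2; this is a WS (even) row.
Chart row 2 tiled across columns 1-12: YO K2TOG K2TOG K P P K YO K2TOG K2TOG K P
WS row: flip the tiled sequence (start at column 12) and apply K<->P; YO and K2TOG stay.
Row 2 as worked: K P K2TOG K2TOG YO P K K P K2TOG K2TOG YO
Stitch 10 in working order -> K2TOG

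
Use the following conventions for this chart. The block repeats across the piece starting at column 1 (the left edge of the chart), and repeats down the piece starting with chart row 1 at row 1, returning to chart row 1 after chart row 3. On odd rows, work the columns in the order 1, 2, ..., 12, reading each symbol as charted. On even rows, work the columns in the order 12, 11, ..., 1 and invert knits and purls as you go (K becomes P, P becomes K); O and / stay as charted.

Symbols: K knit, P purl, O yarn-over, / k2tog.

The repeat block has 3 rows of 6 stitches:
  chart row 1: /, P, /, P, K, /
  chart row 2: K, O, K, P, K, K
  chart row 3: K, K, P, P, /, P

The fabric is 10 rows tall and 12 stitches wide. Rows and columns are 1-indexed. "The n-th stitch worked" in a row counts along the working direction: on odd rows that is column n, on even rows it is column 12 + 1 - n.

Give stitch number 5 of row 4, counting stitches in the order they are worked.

For row 4: chart row = ((4-1) mod 3) + 1 = 1; this is a WS (even) row.
Chart row 1 tiled across columns 1-12: / P / P K / / P / P K /
Wrong side: read the tiled row from column 12 down to 1 and exchange K with P (leave O, /).
Row 4 as worked: / P K / K / / P K / K /
Counting 5 along the worked row gives K.

Result:
K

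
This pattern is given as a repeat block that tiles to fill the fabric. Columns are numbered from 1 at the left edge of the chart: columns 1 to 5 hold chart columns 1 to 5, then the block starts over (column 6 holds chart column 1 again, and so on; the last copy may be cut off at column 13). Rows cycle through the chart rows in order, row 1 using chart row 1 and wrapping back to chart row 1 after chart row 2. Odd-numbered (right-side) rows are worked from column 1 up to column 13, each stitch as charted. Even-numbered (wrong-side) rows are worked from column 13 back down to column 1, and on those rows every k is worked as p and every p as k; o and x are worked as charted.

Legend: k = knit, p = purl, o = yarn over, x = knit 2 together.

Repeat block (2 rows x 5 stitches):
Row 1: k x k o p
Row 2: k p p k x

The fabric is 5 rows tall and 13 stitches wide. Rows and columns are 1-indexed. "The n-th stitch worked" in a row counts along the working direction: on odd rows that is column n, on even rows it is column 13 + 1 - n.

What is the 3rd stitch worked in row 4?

Row 4 uses chart row ((4-1) mod 2)+1 = 2. Row 4 is even, so WS.
Chart row 2 tiled across columns 1-13: k p p k x k p p k x k p p
WS: work from column 13 back to column 1 (reverse the tiled row), swapping k<->p (o and x unchanged).
Row 4 as worked: k k p x p k k p x p k k p
Stitch 3 in working order -> p

Stitch:
p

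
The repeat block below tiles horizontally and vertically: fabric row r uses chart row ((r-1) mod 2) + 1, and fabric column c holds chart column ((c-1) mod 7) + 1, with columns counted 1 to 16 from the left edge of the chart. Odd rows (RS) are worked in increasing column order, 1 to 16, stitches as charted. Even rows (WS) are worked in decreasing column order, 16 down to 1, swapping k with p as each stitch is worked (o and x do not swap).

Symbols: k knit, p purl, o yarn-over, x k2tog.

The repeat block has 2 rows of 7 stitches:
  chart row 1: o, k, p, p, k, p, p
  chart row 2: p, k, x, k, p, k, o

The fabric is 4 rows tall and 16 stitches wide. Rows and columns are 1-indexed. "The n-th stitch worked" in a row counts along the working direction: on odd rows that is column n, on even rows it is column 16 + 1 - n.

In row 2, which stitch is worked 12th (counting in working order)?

== STITCH ==
k

Derivation:
For row 2: chart row = ((2-1) mod 2) + 1 = 2; this is a WS (even) row.
Chart row 2 tiled across columns 1-16: p k x k p k o p k x k p k o p k
WS: work from column 16 back to column 1 (reverse the tiled row), swapping k<->p (o and x unchanged).
Row 2 as worked: p k o p k p x p k o p k p x p k
The 12th stitch worked is k.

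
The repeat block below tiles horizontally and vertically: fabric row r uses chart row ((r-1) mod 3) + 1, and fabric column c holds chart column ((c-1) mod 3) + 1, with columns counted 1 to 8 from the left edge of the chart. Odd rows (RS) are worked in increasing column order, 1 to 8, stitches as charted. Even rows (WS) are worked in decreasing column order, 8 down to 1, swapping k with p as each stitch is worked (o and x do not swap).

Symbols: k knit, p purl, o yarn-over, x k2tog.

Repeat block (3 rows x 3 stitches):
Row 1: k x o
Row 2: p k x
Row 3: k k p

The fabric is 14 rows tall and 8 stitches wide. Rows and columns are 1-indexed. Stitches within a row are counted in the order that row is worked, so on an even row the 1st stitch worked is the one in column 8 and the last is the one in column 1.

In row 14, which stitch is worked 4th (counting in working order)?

Stitch:
p

Derivation:
Row 14 uses chart row ((14-1) mod 3)+1 = 2. Row 14 is even, so WS.
Chart row 2 tiled across columns 1-8: p k x p k x p k
Wrong side: read the tiled row from column 8 down to 1 and exchange k with p (leave o, x).
Row 14 as worked: p k x p k x p k
The 4th stitch worked is p.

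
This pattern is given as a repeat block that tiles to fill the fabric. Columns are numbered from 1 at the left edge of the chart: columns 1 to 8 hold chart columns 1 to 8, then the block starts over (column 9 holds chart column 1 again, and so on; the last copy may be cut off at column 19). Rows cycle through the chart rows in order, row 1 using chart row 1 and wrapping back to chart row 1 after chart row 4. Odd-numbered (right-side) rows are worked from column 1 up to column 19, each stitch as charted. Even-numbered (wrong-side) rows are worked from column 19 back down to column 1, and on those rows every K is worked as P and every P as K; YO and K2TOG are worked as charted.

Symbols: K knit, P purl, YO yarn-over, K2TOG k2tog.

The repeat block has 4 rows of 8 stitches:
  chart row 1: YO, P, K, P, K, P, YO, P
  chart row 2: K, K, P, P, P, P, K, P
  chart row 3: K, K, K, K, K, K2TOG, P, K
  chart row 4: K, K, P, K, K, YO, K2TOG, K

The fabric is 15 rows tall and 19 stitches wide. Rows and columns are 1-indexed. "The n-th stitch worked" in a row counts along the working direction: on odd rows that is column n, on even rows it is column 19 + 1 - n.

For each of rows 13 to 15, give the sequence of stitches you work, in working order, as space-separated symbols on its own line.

Result:
YO P K P K P YO P YO P K P K P YO P YO P K
K P P K P K K K K P P K P K K K K P P
K K K K K K2TOG P K K K K K K K2TOG P K K K K

Derivation:
Row 13: chart row 1, RS - tile across columns 1-19 and work as-is.
Row 14: chart row 2, WS - tiled (columns 1-19): K K P P P P K P K K P P P P K P K K P; work from column 19 back to 1 with K<->P swapped.
Row 15: chart row 3, RS - tile across columns 1-19 and work as-is.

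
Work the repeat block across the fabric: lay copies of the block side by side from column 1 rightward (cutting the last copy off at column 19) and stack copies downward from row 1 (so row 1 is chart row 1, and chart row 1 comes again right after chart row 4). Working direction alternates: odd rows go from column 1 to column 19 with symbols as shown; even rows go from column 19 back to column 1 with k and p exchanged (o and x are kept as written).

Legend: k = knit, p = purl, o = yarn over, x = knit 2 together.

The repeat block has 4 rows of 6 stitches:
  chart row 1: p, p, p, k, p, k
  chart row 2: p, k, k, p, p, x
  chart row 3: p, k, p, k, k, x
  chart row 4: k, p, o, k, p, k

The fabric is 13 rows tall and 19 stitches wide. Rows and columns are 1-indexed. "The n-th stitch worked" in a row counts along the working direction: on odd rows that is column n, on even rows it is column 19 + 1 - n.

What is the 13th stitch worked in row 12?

== STITCH ==
p

Derivation:
Row 12 uses chart row ((12-1) mod 4)+1 = 4. Row 12 is even, so WS.
Chart row 4 tiled across columns 1-19: k p o k p k k p o k p k k p o k p k k
WS: work from column 19 back to column 1 (reverse the tiled row), swapping k<->p (o and x unchanged).
Row 12 as worked: p p k p o k p p k p o k p p k p o k p
Stitch 13 in working order -> p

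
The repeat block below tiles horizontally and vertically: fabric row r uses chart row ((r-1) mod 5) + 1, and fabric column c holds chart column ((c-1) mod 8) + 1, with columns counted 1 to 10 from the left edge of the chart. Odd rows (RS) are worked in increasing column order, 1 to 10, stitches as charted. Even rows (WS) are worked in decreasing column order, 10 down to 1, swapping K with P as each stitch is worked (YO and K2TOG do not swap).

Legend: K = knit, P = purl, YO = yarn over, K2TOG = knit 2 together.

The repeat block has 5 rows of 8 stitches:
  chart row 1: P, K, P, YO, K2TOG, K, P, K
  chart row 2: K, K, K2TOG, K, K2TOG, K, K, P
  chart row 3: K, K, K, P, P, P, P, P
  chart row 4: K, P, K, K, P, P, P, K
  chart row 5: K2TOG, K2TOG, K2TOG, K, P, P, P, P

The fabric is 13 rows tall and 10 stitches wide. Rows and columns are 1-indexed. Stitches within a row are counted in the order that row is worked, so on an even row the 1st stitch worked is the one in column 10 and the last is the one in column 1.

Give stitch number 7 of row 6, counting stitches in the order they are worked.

Row 6: (6-1) mod 5 = 0, so use chart row 1. Even row -> WS.
Chart row 1 tiled across columns 1-10: P K P YO K2TOG K P K P K
WS row: flip the tiled sequence (start at column 10) and apply K<->P; YO and K2TOG stay.
Row 6 as worked: P K P K P K2TOG YO K P K
Stitch 7 in working order -> YO

Stitch:
YO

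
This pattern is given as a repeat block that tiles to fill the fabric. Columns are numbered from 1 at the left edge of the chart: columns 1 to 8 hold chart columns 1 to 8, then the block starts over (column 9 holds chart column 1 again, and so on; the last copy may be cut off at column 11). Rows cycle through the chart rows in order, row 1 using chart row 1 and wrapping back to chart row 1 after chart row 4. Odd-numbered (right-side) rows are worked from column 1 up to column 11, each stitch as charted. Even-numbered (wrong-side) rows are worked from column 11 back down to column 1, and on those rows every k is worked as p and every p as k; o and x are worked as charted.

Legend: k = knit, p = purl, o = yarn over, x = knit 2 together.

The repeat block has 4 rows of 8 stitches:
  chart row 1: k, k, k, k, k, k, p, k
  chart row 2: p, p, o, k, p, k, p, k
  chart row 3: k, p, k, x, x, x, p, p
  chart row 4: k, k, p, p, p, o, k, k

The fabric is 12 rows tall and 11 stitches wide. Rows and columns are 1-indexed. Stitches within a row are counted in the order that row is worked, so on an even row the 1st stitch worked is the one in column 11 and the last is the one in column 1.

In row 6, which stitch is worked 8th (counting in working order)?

Stitch:
p

Derivation:
For row 6: chart row = ((6-1) mod 4) + 1 = 2; this is a WS (even) row.
Chart row 2 tiled across columns 1-11: p p o k p k p k p p o
Wrong side: read the tiled row from column 11 down to 1 and exchange k with p (leave o, x).
Row 6 as worked: o k k p k p k p o k k
Counting 8 along the worked row gives p.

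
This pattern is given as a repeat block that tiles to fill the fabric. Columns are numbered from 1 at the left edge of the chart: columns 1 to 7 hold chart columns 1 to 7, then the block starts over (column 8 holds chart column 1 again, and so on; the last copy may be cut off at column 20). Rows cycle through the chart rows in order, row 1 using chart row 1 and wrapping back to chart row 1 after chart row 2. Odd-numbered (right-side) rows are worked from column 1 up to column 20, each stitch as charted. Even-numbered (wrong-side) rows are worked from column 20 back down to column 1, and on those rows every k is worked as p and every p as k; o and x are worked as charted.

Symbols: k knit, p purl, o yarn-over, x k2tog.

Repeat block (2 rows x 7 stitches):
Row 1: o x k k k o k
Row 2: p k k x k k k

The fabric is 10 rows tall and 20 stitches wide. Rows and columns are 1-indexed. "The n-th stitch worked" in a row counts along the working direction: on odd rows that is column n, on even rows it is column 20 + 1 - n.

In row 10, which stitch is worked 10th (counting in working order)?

Stitch:
x

Derivation:
Row 10: (10-1) mod 2 = 1, so use chart row 2. Even row -> WS.
Chart row 2 tiled across columns 1-20: p k k x k k k p k k x k k k p k k x k k
WS row: flip the tiled sequence (start at column 20) and apply k<->p; o and x stay.
Row 10 as worked: p p x p p k p p p x p p k p p p x p p k
Stitch 10 in working order -> x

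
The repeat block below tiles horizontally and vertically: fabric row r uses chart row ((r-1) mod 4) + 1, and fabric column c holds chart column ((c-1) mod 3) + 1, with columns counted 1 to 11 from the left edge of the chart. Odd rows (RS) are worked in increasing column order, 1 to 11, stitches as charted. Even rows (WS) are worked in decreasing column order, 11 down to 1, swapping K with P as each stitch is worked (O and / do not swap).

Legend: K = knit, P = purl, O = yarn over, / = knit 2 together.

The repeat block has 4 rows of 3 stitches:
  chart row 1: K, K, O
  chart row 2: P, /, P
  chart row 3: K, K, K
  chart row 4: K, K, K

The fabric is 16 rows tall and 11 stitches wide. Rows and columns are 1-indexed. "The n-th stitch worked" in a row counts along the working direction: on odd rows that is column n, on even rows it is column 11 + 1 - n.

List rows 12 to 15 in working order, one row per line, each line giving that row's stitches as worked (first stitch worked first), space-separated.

Row 12: chart row 4, WS - tiled (columns 1-11): K K K K K K K K K K K; work from column 11 back to 1 with K<->P swapped.
Row 13: chart row 1, RS - tile across columns 1-11 and work as-is.
Row 14: chart row 2, WS - tiled (columns 1-11): P / P P / P P / P P /; work from column 11 back to 1 with K<->P swapped.
Row 15: chart row 3, RS - tile across columns 1-11 and work as-is.

== ROWS AS WORKED ==
P P P P P P P P P P P
K K O K K O K K O K K
/ K K / K K / K K / K
K K K K K K K K K K K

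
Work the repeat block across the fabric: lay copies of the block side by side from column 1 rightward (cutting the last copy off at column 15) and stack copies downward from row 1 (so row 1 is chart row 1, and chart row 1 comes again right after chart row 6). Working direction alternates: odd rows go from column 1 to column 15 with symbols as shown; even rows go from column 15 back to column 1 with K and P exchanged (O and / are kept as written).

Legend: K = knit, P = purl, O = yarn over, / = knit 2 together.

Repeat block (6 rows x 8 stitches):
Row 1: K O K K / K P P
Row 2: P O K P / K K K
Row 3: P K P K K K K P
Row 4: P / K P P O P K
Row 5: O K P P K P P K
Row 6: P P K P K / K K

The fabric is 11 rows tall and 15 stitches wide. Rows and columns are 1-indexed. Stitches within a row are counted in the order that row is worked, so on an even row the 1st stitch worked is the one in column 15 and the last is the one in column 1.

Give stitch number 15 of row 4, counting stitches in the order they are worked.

Result:
K

Derivation:
Row 4 uses chart row ((4-1) mod 6)+1 = 4. Row 4 is even, so WS.
Chart row 4 tiled across columns 1-15: P / K P P O P K P / K P P O P
Wrong side: read the tiled row from column 15 down to 1 and exchange K with P (leave O, /).
Row 4 as worked: K O K K P / K P K O K K P / K
Stitch 15 in working order -> K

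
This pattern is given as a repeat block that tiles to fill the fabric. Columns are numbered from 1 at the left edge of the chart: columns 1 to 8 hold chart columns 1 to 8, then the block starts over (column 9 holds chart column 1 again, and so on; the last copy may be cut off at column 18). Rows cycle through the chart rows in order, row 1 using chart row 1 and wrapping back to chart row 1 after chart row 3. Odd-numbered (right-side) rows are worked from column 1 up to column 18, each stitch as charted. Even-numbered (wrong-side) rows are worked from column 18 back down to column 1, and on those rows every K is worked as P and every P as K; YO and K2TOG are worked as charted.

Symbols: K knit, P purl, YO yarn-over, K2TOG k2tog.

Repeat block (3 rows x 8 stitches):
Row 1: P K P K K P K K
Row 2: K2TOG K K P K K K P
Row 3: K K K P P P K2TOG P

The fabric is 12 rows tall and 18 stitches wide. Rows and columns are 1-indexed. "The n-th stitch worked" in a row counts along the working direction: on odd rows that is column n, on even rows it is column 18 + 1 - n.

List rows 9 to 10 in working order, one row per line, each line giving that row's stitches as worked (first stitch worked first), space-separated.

Rows as worked:
K K K P P P K2TOG P K K K P P P K2TOG P K K
P K P P K P P K P K P P K P P K P K

Derivation:
Row 9: chart row 3, RS - tile across columns 1-18 and work as-is.
Row 10: chart row 1, WS - tiled (columns 1-18): P K P K K P K K P K P K K P K K P K; work from column 18 back to 1 with K<->P swapped.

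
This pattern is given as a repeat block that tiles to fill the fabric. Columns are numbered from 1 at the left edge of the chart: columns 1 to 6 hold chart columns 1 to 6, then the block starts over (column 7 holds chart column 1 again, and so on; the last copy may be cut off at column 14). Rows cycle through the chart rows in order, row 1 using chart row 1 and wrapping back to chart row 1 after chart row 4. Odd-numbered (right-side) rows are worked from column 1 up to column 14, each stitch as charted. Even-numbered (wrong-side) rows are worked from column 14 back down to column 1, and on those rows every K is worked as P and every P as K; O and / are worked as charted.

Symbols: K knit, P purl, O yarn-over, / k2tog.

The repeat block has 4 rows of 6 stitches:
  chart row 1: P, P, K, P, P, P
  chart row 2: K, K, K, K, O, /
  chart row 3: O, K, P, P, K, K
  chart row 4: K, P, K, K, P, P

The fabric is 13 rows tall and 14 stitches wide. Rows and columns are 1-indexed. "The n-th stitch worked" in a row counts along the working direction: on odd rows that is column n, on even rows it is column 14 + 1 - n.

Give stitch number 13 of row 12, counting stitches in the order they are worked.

Stitch:
K

Derivation:
For row 12: chart row = ((12-1) mod 4) + 1 = 4; this is a WS (even) row.
Chart row 4 tiled across columns 1-14: K P K K P P K P K K P P K P
WS: work from column 14 back to column 1 (reverse the tiled row), swapping K<->P (O and / unchanged).
Row 12 as worked: K P K K P P K P K K P P K P
Stitch 13 in working order -> K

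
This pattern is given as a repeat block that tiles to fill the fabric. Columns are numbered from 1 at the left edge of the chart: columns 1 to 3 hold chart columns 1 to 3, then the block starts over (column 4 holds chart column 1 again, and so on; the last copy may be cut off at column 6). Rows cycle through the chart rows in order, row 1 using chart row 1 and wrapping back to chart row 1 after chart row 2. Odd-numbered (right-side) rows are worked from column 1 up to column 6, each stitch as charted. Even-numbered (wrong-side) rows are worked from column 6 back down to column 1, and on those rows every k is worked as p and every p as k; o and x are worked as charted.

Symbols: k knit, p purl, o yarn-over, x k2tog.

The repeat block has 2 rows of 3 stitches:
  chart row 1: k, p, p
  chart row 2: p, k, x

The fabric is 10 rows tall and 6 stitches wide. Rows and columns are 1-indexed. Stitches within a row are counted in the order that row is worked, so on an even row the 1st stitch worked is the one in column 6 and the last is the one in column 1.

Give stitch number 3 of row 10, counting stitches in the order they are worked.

Row 10 uses chart row ((10-1) mod 2)+1 = 2. Row 10 is even, so WS.
Chart row 2 tiled across columns 1-6: p k x p k x
WS row: flip the tiled sequence (start at column 6) and apply k<->p; o and x stay.
Row 10 as worked: x p k x p k
The 3rd stitch worked is k.

Result:
k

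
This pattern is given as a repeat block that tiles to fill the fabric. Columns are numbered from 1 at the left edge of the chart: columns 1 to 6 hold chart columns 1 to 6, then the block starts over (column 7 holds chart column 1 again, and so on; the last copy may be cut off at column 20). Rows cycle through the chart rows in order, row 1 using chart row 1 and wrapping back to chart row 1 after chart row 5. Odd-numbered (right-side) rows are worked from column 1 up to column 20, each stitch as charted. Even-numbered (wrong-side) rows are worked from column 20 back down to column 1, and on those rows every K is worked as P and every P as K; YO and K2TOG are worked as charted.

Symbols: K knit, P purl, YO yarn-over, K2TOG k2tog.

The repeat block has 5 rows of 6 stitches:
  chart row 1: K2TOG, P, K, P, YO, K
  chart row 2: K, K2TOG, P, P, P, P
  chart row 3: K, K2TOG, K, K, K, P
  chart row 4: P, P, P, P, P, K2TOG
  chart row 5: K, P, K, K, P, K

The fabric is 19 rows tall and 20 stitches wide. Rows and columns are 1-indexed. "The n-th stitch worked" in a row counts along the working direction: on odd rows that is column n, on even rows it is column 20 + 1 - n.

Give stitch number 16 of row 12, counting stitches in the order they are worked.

== STITCH ==
K

Derivation:
Row 12 uses chart row ((12-1) mod 5)+1 = 2. Row 12 is even, so WS.
Chart row 2 tiled across columns 1-20: K K2TOG P P P P K K2TOG P P P P K K2TOG P P P P K K2TOG
Wrong side: read the tiled row from column 20 down to 1 and exchange K with P (leave YO, K2TOG).
Row 12 as worked: K2TOG P K K K K K2TOG P K K K K K2TOG P K K K K K2TOG P
Counting 16 along the worked row gives K.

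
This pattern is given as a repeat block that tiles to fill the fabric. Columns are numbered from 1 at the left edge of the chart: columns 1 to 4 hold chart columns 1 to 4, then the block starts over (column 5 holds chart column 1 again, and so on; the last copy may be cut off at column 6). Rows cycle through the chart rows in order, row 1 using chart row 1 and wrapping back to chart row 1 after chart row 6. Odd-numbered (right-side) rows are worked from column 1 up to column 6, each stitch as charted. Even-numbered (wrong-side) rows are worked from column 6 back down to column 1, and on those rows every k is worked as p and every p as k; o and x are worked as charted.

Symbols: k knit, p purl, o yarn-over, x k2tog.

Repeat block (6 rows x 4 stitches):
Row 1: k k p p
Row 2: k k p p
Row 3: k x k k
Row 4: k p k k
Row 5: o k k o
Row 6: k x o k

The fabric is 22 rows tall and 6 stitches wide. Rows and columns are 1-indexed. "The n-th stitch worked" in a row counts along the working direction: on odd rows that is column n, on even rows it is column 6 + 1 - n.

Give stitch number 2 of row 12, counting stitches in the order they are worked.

== STITCH ==
p

Derivation:
For row 12: chart row = ((12-1) mod 6) + 1 = 6; this is a WS (even) row.
Chart row 6 tiled across columns 1-6: k x o k k x
WS: work from column 6 back to column 1 (reverse the tiled row), swapping k<->p (o and x unchanged).
Row 12 as worked: x p p o x p
The 2nd stitch worked is p.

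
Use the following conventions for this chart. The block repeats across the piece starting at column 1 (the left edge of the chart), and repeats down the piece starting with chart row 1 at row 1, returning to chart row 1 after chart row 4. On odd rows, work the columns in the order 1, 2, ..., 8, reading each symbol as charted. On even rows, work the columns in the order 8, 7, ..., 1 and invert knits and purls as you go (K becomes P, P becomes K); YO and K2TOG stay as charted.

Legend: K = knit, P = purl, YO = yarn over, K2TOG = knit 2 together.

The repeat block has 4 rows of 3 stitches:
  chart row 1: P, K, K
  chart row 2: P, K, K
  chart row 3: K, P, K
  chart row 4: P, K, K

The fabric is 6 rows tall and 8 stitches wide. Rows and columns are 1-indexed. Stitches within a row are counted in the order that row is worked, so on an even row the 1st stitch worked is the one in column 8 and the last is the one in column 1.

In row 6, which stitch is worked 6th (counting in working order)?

Row 6: (6-1) mod 4 = 1, so use chart row 2. Even row -> WS.
Chart row 2 tiled across columns 1-8: P K K P K K P K
WS: work from column 8 back to column 1 (reverse the tiled row), swapping K<->P (YO and K2TOG unchanged).
Row 6 as worked: P K P P K P P K
The 6th stitch worked is P.

Result:
P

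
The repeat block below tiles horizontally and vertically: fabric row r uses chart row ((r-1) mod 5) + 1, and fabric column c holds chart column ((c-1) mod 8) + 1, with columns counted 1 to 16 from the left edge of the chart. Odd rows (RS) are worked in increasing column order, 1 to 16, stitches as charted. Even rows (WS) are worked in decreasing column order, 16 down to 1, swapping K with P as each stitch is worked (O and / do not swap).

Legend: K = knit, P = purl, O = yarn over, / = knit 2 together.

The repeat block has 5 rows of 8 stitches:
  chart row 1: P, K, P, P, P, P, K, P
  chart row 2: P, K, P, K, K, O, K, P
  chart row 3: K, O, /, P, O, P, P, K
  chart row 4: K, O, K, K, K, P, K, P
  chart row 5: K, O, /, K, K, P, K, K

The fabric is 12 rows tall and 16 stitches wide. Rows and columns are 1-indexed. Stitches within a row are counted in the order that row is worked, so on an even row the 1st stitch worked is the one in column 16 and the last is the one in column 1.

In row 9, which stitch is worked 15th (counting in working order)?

Result:
K

Derivation:
For row 9: chart row = ((9-1) mod 5) + 1 = 4; this is a RS (odd) row.
Chart row 4 tiled across columns 1-16: K O K K K P K P K O K K K P K P
RS row: no reversal, no swap; stitch n worked = column n.
The 15th stitch worked is K.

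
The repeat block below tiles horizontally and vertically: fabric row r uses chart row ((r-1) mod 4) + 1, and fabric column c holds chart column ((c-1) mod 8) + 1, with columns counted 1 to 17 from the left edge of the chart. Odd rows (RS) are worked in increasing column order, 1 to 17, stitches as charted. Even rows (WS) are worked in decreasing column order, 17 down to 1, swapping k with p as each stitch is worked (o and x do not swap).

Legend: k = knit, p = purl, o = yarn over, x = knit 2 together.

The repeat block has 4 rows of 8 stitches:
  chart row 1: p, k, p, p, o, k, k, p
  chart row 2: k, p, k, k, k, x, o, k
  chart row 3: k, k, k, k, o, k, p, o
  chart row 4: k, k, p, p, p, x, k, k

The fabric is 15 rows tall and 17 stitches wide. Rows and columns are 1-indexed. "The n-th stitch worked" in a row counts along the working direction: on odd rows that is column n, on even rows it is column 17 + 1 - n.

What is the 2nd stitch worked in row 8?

== STITCH ==
p

Derivation:
For row 8: chart row = ((8-1) mod 4) + 1 = 4; this is a WS (even) row.
Chart row 4 tiled across columns 1-17: k k p p p x k k k k p p p x k k k
WS row: flip the tiled sequence (start at column 17) and apply k<->p; o and x stay.
Row 8 as worked: p p p x k k k p p p p x k k k p p
Stitch 2 in working order -> p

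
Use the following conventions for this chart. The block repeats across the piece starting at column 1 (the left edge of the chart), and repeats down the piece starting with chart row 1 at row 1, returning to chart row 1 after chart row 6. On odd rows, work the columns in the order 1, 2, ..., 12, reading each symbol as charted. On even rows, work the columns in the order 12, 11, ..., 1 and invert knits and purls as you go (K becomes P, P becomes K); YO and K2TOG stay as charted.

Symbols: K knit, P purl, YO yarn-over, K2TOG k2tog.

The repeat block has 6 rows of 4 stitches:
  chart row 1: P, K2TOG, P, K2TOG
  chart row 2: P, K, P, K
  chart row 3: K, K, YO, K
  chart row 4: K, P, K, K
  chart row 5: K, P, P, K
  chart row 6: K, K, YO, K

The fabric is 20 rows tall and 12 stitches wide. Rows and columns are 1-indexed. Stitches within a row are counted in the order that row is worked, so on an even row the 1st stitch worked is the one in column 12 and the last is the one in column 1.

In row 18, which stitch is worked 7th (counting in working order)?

== STITCH ==
P

Derivation:
Row 18 uses chart row ((18-1) mod 6)+1 = 6. Row 18 is even, so WS.
Chart row 6 tiled across columns 1-12: K K YO K K K YO K K K YO K
Wrong side: read the tiled row from column 12 down to 1 and exchange K with P (leave YO, K2TOG).
Row 18 as worked: P YO P P P YO P P P YO P P
The 7th stitch worked is P.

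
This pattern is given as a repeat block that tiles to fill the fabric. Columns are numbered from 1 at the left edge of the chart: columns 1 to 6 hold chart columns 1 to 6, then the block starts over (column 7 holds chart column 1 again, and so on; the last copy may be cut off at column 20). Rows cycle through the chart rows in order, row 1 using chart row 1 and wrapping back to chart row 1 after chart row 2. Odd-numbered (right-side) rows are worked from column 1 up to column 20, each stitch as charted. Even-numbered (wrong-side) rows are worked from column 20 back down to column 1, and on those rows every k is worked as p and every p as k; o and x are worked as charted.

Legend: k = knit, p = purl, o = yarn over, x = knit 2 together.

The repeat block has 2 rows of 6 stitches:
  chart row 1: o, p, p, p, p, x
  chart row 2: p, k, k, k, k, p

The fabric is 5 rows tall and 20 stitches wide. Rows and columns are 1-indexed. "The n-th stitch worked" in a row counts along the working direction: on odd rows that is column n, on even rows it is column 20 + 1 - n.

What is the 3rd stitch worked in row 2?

For row 2: chart row = ((2-1) mod 2) + 1 = 2; this is a WS (even) row.
Chart row 2 tiled across columns 1-20: p k k k k p p k k k k p p k k k k p p k
WS: work from column 20 back to column 1 (reverse the tiled row), swapping k<->p (o and x unchanged).
Row 2 as worked: p k k p p p p k k p p p p k k p p p p k
Stitch 3 in working order -> k

Result:
k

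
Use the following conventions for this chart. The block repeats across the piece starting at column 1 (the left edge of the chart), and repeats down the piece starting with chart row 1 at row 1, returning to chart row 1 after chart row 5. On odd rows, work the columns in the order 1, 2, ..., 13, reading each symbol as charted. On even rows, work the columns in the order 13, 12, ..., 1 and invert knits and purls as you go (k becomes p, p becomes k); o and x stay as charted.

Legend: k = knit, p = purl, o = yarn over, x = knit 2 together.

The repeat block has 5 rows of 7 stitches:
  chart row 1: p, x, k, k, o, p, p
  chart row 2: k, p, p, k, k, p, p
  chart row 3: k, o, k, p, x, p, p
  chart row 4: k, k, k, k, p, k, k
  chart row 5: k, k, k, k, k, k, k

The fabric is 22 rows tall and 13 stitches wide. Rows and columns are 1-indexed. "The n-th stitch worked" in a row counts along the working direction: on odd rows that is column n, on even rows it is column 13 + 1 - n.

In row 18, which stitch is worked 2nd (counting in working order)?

For row 18: chart row = ((18-1) mod 5) + 1 = 3; this is a WS (even) row.
Chart row 3 tiled across columns 1-13: k o k p x p p k o k p x p
WS: work from column 13 back to column 1 (reverse the tiled row), swapping k<->p (o and x unchanged).
Row 18 as worked: k x k p o p k k x k p o p
The 2nd stitch worked is x.

== STITCH ==
x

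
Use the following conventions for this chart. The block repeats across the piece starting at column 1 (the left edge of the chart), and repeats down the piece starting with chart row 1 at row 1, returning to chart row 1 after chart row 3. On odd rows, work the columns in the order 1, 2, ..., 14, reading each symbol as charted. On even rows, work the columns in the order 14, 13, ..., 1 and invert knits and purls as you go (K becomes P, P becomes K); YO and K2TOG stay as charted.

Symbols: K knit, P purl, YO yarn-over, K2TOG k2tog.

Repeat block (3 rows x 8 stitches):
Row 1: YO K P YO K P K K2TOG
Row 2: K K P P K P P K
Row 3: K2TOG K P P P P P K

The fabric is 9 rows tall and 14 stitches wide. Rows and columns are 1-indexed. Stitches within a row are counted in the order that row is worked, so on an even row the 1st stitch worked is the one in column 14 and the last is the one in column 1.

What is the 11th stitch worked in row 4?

For row 4: chart row = ((4-1) mod 3) + 1 = 1; this is a WS (even) row.
Chart row 1 tiled across columns 1-14: YO K P YO K P K K2TOG YO K P YO K P
WS: work from column 14 back to column 1 (reverse the tiled row), swapping K<->P (YO and K2TOG unchanged).
Row 4 as worked: K P YO K P YO K2TOG P K P YO K P YO
Counting 11 along the worked row gives YO.

== STITCH ==
YO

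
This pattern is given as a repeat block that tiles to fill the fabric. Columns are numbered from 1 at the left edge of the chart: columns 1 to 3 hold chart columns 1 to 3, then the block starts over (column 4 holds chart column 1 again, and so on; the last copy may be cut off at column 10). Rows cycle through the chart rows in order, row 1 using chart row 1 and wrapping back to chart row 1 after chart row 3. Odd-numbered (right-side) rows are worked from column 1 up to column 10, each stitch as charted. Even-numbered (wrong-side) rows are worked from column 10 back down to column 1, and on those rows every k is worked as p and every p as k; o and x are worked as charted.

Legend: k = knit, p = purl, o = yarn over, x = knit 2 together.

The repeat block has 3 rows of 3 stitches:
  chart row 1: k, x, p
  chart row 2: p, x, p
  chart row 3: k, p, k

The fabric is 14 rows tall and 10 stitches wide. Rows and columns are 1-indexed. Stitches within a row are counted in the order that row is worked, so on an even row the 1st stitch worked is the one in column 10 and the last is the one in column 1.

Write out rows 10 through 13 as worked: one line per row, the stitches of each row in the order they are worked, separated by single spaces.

Result:
p k x p k x p k x p
p x p p x p p x p p
p p k p p k p p k p
k x p k x p k x p k

Derivation:
Row 10: chart row 1, WS - tiled (columns 1-10): k x p k x p k x p k; work from column 10 back to 1 with k<->p swapped.
Row 11: chart row 2, RS - tile across columns 1-10 and work as-is.
Row 12: chart row 3, WS - tiled (columns 1-10): k p k k p k k p k k; work from column 10 back to 1 with k<->p swapped.
Row 13: chart row 1, RS - tile across columns 1-10 and work as-is.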